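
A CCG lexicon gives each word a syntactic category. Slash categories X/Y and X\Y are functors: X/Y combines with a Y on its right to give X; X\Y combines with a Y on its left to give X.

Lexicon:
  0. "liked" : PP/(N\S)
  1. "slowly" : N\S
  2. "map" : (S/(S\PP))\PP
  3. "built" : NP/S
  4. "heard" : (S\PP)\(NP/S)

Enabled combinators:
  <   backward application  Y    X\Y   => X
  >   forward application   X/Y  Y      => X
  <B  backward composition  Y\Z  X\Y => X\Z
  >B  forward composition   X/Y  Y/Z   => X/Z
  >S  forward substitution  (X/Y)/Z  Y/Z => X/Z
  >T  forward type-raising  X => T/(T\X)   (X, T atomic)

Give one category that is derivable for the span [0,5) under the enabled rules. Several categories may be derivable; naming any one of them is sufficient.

[0,5] S   >
  [0,3] S/(S\PP)   <
    [0,2] PP   >
      [0,1] "liked" : PP/(N\S)
      [1,2] "slowly" : N\S
    [2,3] "map" : (S/(S\PP))\PP
  [3,5] S\PP   <
    [3,4] "built" : NP/S
    [4,5] "heard" : (S\PP)\(NP/S)

S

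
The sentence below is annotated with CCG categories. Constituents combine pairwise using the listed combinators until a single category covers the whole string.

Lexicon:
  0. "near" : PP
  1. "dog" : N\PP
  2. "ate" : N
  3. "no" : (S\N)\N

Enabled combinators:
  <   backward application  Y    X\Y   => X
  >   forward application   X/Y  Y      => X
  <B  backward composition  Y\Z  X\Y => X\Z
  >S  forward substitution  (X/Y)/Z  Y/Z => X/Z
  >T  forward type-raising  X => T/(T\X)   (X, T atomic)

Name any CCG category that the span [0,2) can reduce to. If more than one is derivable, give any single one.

[0,4] S   <
  [0,2] N   <
    [0,1] "near" : PP
    [1,2] "dog" : N\PP
  [2,4] S\N   <
    [2,3] "ate" : N
    [3,4] "no" : (S\N)\N

N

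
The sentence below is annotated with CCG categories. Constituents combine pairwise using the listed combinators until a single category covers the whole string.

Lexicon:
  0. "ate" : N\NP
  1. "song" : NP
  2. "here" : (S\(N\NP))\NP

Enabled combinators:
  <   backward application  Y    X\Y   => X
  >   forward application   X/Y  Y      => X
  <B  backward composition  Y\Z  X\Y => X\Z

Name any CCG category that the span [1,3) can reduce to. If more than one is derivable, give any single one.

[0,3] S   <
  [0,1] "ate" : N\NP
  [1,3] S\(N\NP)   <
    [1,2] "song" : NP
    [2,3] "here" : (S\(N\NP))\NP

S\(N\NP)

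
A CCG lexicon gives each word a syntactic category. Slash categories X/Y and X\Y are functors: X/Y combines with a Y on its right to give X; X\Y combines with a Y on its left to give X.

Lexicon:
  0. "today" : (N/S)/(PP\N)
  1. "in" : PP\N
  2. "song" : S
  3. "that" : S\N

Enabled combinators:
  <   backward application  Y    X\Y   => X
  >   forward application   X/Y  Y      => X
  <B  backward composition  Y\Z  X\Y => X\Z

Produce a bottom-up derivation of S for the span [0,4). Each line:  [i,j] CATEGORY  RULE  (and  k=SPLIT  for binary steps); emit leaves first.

[0,1] (N/S)/(PP\N)  lex  "today"
[1,2] PP\N  lex  "in"
[0,2] N/S  >  k=1
[2,3] S  lex  "song"
[0,3] N  >  k=2
[3,4] S\N  lex  "that"
[0,4] S  <  k=3

[0,4] S   <
  [0,3] N   >
    [0,2] N/S   >
      [0,1] "today" : (N/S)/(PP\N)
      [1,2] "in" : PP\N
    [2,3] "song" : S
  [3,4] "that" : S\N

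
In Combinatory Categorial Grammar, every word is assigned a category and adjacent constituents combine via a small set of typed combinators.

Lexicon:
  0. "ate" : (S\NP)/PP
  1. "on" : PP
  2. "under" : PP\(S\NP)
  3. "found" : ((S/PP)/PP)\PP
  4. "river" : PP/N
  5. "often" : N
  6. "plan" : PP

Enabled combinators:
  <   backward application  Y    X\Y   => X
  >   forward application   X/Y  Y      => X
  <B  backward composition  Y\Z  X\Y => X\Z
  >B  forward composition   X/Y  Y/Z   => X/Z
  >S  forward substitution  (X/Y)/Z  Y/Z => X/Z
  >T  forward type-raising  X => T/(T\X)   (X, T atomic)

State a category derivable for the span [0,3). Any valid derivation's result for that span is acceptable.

[0,7] S   >
  [0,6] S/PP   >
    [0,4] (S/PP)/PP   <
      [0,3] PP   <
        [0,2] S\NP   >
          [0,1] "ate" : (S\NP)/PP
          [1,2] "on" : PP
        [2,3] "under" : PP\(S\NP)
      [3,4] "found" : ((S/PP)/PP)\PP
    [4,6] PP   >
      [4,5] "river" : PP/N
      [5,6] "often" : N
  [6,7] "plan" : PP

PP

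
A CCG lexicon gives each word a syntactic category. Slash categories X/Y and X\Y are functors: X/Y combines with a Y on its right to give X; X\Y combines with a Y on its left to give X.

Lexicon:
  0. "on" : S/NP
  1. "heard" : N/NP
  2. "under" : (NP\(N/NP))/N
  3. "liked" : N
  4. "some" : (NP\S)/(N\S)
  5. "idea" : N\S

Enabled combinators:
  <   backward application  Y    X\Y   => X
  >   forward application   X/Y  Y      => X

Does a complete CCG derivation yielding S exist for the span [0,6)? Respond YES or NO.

S/NP N/NP (NP\(N/NP))/N N (NP\S)/(N\S) N\S
CKY chart[0,6] = {NP}; S ∉ chart

NO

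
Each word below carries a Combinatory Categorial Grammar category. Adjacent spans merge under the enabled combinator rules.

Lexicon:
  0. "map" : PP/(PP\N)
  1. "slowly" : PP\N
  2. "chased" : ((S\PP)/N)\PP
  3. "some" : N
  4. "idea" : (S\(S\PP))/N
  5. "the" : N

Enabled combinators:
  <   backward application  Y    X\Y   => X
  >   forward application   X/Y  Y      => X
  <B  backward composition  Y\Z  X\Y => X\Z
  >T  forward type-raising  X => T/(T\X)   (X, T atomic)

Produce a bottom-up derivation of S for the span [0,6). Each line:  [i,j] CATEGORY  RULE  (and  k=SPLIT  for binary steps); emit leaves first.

[0,6] S   <
  [0,4] S\PP   >
    [0,3] (S\PP)/N   <
      [0,2] PP   >
        [0,1] "map" : PP/(PP\N)
        [1,2] "slowly" : PP\N
      [2,3] "chased" : ((S\PP)/N)\PP
    [3,4] "some" : N
  [4,6] S\(S\PP)   >
    [4,5] "idea" : (S\(S\PP))/N
    [5,6] "the" : N

[0,1] PP/(PP\N)  lex  "map"
[1,2] PP\N  lex  "slowly"
[0,2] PP  >  k=1
[2,3] ((S\PP)/N)\PP  lex  "chased"
[0,3] (S\PP)/N  <  k=2
[3,4] N  lex  "some"
[0,4] S\PP  >  k=3
[4,5] (S\(S\PP))/N  lex  "idea"
[5,6] N  lex  "the"
[4,6] S\(S\PP)  >  k=5
[0,6] S  <  k=4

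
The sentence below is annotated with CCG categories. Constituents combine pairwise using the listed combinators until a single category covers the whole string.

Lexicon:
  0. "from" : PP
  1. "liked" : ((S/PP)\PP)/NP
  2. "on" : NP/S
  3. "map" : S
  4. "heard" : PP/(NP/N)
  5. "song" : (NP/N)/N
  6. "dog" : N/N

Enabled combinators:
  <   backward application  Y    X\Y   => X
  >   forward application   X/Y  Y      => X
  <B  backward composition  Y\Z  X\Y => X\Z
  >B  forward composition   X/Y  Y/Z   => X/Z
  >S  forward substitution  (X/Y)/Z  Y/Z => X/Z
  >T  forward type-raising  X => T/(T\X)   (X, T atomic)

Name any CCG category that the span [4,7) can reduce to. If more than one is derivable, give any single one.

[0,7] S   >
  [0,4] S/PP   <
    [0,1] "from" : PP
    [1,4] (S/PP)\PP   >
      [1,2] "liked" : ((S/PP)\PP)/NP
      [2,4] NP   >
        [2,3] "on" : NP/S
        [3,4] "map" : S
  [4,7] PP   >
    [4,5] "heard" : PP/(NP/N)
    [5,7] NP/N   >S
      [5,6] "song" : (NP/N)/N
      [6,7] "dog" : N/N

PP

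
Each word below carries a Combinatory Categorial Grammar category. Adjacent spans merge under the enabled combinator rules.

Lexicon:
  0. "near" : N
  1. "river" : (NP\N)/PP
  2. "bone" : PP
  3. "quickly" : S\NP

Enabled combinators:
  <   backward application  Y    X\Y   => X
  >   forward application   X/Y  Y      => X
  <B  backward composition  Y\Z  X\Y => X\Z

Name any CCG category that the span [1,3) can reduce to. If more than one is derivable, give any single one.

[0,4] S   <
  [0,3] NP   <
    [0,1] "near" : N
    [1,3] NP\N   >
      [1,2] "river" : (NP\N)/PP
      [2,3] "bone" : PP
  [3,4] "quickly" : S\NP

NP\N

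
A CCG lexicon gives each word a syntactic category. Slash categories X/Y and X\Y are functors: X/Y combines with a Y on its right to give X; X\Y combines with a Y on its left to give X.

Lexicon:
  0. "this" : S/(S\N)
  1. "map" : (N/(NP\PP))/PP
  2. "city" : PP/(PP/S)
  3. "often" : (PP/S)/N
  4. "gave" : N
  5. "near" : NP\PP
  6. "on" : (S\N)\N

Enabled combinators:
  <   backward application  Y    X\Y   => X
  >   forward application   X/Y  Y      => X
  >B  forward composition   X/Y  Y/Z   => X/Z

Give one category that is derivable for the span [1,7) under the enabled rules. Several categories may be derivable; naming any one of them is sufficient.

S\N

[0,7] S   >
  [0,1] "this" : S/(S\N)
  [1,7] S\N   <
    [1,6] N   >
      [1,5] N/(NP\PP)   >
        [1,2] "map" : (N/(NP\PP))/PP
        [2,5] PP   >
          [2,4] PP/N   >B
            [2,3] "city" : PP/(PP/S)
            [3,4] "often" : (PP/S)/N
          [4,5] "gave" : N
      [5,6] "near" : NP\PP
    [6,7] "on" : (S\N)\N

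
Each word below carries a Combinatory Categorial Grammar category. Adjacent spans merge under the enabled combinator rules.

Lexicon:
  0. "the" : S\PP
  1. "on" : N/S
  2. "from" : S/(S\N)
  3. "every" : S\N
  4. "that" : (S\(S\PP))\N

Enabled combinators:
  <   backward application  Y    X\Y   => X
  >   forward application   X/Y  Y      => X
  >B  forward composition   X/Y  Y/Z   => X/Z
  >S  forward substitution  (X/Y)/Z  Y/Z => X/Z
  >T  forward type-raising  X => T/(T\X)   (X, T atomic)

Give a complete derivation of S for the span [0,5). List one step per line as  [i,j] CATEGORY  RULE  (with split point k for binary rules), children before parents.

[0,1] S\PP  lex  "the"
[1,2] N/S  lex  "on"
[2,3] S/(S\N)  lex  "from"
[3,4] S\N  lex  "every"
[2,4] S  >  k=3
[1,4] N  >  k=2
[4,5] (S\(S\PP))\N  lex  "that"
[1,5] S\(S\PP)  <  k=4
[0,5] S  <  k=1

[0,5] S   <
  [0,1] "the" : S\PP
  [1,5] S\(S\PP)   <
    [1,4] N   >
      [1,2] "on" : N/S
      [2,4] S   >
        [2,3] "from" : S/(S\N)
        [3,4] "every" : S\N
    [4,5] "that" : (S\(S\PP))\N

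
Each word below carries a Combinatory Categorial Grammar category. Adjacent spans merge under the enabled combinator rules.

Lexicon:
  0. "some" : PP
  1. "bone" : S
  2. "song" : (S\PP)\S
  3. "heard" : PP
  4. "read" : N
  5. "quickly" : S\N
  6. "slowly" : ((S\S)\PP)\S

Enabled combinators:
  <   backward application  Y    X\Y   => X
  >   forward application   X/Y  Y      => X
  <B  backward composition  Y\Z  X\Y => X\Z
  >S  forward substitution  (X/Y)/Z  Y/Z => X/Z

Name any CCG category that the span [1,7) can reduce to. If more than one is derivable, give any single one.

S\PP

[0,7] S   <
  [0,1] "some" : PP
  [1,7] S\PP   <B
    [1,3] S\PP   <
      [1,2] "bone" : S
      [2,3] "song" : (S\PP)\S
    [3,7] S\S   <
      [3,4] "heard" : PP
      [4,7] (S\S)\PP   <
        [4,6] S   <
          [4,5] "read" : N
          [5,6] "quickly" : S\N
        [6,7] "slowly" : ((S\S)\PP)\S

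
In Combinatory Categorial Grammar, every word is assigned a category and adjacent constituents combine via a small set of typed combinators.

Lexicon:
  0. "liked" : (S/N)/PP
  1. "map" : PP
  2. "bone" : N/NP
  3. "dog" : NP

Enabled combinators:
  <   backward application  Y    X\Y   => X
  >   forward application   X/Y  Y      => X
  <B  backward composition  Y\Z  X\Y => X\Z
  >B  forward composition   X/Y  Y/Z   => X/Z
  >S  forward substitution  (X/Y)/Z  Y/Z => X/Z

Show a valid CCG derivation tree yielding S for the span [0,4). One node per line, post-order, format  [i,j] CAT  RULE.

[0,4] S   >
  [0,2] S/N   >
    [0,1] "liked" : (S/N)/PP
    [1,2] "map" : PP
  [2,4] N   >
    [2,3] "bone" : N/NP
    [3,4] "dog" : NP

[0,1] (S/N)/PP  lex  "liked"
[1,2] PP  lex  "map"
[0,2] S/N  >  k=1
[2,3] N/NP  lex  "bone"
[3,4] NP  lex  "dog"
[2,4] N  >  k=3
[0,4] S  >  k=2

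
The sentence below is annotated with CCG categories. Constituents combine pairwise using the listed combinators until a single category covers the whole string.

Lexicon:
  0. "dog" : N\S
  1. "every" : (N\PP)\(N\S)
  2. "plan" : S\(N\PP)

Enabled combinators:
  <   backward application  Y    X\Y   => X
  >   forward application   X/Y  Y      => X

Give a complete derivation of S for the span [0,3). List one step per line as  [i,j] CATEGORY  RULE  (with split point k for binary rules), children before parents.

[0,3] S   <
  [0,2] N\PP   <
    [0,1] "dog" : N\S
    [1,2] "every" : (N\PP)\(N\S)
  [2,3] "plan" : S\(N\PP)

[0,1] N\S  lex  "dog"
[1,2] (N\PP)\(N\S)  lex  "every"
[0,2] N\PP  <  k=1
[2,3] S\(N\PP)  lex  "plan"
[0,3] S  <  k=2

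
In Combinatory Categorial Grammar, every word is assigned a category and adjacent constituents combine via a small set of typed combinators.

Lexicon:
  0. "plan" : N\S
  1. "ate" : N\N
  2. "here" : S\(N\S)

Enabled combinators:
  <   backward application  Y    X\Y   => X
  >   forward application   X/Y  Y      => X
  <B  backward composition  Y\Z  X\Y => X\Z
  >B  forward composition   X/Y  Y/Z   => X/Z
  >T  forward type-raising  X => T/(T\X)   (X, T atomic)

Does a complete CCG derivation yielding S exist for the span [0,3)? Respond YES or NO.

YES

[0,3] S   <
  [0,2] N\S   <B
    [0,1] "plan" : N\S
    [1,2] "ate" : N\N
  [2,3] "here" : S\(N\S)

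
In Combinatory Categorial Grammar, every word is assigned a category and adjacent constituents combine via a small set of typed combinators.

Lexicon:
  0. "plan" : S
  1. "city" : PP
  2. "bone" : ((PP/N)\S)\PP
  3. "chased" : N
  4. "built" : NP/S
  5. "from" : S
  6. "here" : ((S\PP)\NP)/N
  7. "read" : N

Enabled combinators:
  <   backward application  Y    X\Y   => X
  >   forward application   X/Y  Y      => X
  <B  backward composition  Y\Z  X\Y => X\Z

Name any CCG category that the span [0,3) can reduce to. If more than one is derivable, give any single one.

[0,8] S   <
  [0,4] PP   >
    [0,3] PP/N   <
      [0,1] "plan" : S
      [1,3] (PP/N)\S   <
        [1,2] "city" : PP
        [2,3] "bone" : ((PP/N)\S)\PP
    [3,4] "chased" : N
  [4,8] S\PP   <
    [4,6] NP   >
      [4,5] "built" : NP/S
      [5,6] "from" : S
    [6,8] (S\PP)\NP   >
      [6,7] "here" : ((S\PP)\NP)/N
      [7,8] "read" : N

PP/N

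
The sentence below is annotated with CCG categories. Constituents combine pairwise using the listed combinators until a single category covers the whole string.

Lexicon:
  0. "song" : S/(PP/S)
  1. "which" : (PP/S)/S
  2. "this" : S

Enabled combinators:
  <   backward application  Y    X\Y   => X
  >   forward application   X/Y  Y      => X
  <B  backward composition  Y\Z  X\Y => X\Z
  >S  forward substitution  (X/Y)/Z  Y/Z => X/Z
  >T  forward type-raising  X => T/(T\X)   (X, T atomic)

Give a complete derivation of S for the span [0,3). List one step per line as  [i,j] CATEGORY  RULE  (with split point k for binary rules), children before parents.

[0,1] S/(PP/S)  lex  "song"
[1,2] (PP/S)/S  lex  "which"
[2,3] S  lex  "this"
[1,3] PP/S  >  k=2
[0,3] S  >  k=1

[0,3] S   >
  [0,1] "song" : S/(PP/S)
  [1,3] PP/S   >
    [1,2] "which" : (PP/S)/S
    [2,3] "this" : S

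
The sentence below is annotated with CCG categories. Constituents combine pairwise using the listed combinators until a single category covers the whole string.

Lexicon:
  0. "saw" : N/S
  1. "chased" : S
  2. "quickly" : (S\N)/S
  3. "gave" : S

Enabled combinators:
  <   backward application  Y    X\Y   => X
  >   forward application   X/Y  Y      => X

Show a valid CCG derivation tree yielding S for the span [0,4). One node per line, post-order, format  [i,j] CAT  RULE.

[0,4] S   <
  [0,2] N   >
    [0,1] "saw" : N/S
    [1,2] "chased" : S
  [2,4] S\N   >
    [2,3] "quickly" : (S\N)/S
    [3,4] "gave" : S

[0,1] N/S  lex  "saw"
[1,2] S  lex  "chased"
[0,2] N  >  k=1
[2,3] (S\N)/S  lex  "quickly"
[3,4] S  lex  "gave"
[2,4] S\N  >  k=3
[0,4] S  <  k=2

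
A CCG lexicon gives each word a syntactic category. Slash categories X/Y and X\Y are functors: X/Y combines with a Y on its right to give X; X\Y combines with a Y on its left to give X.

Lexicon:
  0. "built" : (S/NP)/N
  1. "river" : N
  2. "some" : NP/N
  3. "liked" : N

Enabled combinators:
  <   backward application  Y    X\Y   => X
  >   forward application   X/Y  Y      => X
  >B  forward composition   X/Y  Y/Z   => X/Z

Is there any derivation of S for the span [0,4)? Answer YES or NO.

YES

[0,4] S   >
  [0,2] S/NP   >
    [0,1] "built" : (S/NP)/N
    [1,2] "river" : N
  [2,4] NP   >
    [2,3] "some" : NP/N
    [3,4] "liked" : N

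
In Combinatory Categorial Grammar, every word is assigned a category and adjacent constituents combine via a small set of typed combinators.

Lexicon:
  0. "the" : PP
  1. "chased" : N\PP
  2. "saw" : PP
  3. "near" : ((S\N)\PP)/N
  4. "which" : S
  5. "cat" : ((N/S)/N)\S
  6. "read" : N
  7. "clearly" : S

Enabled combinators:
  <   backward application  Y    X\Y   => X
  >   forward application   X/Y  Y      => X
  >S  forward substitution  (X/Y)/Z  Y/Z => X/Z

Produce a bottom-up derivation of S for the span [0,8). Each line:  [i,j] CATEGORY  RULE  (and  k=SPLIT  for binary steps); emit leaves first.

[0,1] PP  lex  "the"
[1,2] N\PP  lex  "chased"
[0,2] N  <  k=1
[2,3] PP  lex  "saw"
[3,4] ((S\N)\PP)/N  lex  "near"
[4,5] S  lex  "which"
[5,6] ((N/S)/N)\S  lex  "cat"
[4,6] (N/S)/N  <  k=5
[6,7] N  lex  "read"
[4,7] N/S  >  k=6
[7,8] S  lex  "clearly"
[4,8] N  >  k=7
[3,8] (S\N)\PP  >  k=4
[2,8] S\N  <  k=3
[0,8] S  <  k=2

[0,8] S   <
  [0,2] N   <
    [0,1] "the" : PP
    [1,2] "chased" : N\PP
  [2,8] S\N   <
    [2,3] "saw" : PP
    [3,8] (S\N)\PP   >
      [3,4] "near" : ((S\N)\PP)/N
      [4,8] N   >
        [4,7] N/S   >
          [4,6] (N/S)/N   <
            [4,5] "which" : S
            [5,6] "cat" : ((N/S)/N)\S
          [6,7] "read" : N
        [7,8] "clearly" : S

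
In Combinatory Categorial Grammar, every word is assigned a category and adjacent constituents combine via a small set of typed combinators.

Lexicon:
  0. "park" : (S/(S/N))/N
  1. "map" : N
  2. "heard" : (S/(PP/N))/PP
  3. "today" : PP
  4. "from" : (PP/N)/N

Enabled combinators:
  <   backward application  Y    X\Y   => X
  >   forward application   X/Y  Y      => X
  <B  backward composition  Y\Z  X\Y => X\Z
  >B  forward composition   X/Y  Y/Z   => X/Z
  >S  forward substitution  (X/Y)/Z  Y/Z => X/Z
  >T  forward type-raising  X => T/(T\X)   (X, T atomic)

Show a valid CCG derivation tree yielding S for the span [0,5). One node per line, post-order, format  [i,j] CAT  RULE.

[0,1] (S/(S/N))/N  lex  "park"
[1,2] N  lex  "map"
[0,2] S/(S/N)  >  k=1
[2,3] (S/(PP/N))/PP  lex  "heard"
[3,4] PP  lex  "today"
[2,4] S/(PP/N)  >  k=3
[4,5] (PP/N)/N  lex  "from"
[2,5] S/N  >B  k=4
[0,5] S  >  k=2

[0,5] S   >
  [0,2] S/(S/N)   >
    [0,1] "park" : (S/(S/N))/N
    [1,2] "map" : N
  [2,5] S/N   >B
    [2,4] S/(PP/N)   >
      [2,3] "heard" : (S/(PP/N))/PP
      [3,4] "today" : PP
    [4,5] "from" : (PP/N)/N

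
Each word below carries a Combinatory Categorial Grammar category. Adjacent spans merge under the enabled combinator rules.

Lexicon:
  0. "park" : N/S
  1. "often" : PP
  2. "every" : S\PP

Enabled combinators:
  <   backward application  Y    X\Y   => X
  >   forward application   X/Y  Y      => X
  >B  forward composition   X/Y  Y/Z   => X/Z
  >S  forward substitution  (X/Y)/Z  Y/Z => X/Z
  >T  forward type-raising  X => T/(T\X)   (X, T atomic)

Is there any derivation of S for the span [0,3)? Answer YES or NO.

N/S PP S\PP
CKY chart[0,3] = {N, N/(N\N), N/(S\S), NP/(NP\N), PP/(PP\N), S/(S\N)}; S ∉ chart

NO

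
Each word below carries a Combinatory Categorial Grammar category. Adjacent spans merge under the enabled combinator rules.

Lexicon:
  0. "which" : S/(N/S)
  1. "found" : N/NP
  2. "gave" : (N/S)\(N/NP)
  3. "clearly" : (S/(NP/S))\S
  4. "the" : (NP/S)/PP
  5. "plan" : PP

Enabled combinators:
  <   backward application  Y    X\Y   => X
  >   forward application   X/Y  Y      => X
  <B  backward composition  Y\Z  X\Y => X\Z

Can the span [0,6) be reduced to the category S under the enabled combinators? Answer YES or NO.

[0,6] S   >
  [0,4] S/(NP/S)   <
    [0,3] S   >
      [0,1] "which" : S/(N/S)
      [1,3] N/S   <
        [1,2] "found" : N/NP
        [2,3] "gave" : (N/S)\(N/NP)
    [3,4] "clearly" : (S/(NP/S))\S
  [4,6] NP/S   >
    [4,5] "the" : (NP/S)/PP
    [5,6] "plan" : PP

YES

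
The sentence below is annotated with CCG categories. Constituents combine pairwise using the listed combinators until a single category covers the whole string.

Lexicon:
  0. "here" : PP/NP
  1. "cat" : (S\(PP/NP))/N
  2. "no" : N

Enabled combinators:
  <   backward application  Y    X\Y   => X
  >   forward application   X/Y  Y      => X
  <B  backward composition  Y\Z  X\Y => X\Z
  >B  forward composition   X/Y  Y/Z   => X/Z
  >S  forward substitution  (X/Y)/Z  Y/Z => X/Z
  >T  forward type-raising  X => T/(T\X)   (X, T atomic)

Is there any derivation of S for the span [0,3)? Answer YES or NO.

YES

[0,3] S   <
  [0,1] "here" : PP/NP
  [1,3] S\(PP/NP)   >
    [1,2] "cat" : (S\(PP/NP))/N
    [2,3] "no" : N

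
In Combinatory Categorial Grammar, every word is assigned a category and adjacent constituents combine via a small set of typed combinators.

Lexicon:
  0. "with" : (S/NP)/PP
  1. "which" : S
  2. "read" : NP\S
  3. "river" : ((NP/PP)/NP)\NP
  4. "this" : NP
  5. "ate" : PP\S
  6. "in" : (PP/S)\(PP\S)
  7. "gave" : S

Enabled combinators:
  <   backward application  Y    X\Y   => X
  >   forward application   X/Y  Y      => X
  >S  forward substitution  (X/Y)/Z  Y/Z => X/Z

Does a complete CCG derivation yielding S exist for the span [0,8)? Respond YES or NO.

YES

[0,8] S   >
  [0,5] S/PP   >S
    [0,1] "with" : (S/NP)/PP
    [1,5] NP/PP   >
      [1,4] (NP/PP)/NP   <
        [1,3] NP   <
          [1,2] "which" : S
          [2,3] "read" : NP\S
        [3,4] "river" : ((NP/PP)/NP)\NP
      [4,5] "this" : NP
  [5,8] PP   >
    [5,7] PP/S   <
      [5,6] "ate" : PP\S
      [6,7] "in" : (PP/S)\(PP\S)
    [7,8] "gave" : S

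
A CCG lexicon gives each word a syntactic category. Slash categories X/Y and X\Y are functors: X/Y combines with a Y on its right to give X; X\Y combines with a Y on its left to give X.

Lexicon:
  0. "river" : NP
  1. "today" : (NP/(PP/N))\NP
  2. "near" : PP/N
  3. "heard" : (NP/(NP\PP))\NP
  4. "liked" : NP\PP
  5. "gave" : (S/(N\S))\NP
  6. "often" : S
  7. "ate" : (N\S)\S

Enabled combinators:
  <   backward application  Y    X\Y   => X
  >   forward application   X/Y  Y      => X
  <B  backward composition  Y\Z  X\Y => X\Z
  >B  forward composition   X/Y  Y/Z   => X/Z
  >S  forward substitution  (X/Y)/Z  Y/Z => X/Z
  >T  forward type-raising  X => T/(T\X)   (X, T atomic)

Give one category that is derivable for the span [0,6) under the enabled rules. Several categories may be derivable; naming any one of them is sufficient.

[0,8] S   >
  [0,6] S/(N\S)   <
    [0,5] NP   >
      [0,4] NP/(NP\PP)   <
        [0,3] NP   >
          [0,2] NP/(PP/N)   <
            [0,1] "river" : NP
            [1,2] "today" : (NP/(PP/N))\NP
          [2,3] "near" : PP/N
        [3,4] "heard" : (NP/(NP\PP))\NP
      [4,5] "liked" : NP\PP
    [5,6] "gave" : (S/(N\S))\NP
  [6,8] N\S   <
    [6,7] "often" : S
    [7,8] "ate" : (N\S)\S

S/(N\S)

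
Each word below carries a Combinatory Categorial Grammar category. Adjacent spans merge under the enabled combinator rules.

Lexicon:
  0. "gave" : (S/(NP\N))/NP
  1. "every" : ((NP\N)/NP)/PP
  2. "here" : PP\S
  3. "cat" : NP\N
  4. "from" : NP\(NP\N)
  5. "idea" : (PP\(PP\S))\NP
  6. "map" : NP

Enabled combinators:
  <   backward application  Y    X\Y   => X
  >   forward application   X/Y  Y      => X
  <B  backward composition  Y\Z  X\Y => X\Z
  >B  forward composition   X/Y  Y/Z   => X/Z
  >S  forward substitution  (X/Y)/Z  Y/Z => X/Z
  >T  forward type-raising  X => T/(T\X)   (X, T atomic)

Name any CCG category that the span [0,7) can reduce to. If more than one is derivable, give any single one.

S

[0,7] S   >
  [0,6] S/NP   >S
    [0,1] "gave" : (S/(NP\N))/NP
    [1,6] (NP\N)/NP   >
      [1,2] "every" : ((NP\N)/NP)/PP
      [2,6] PP   <
        [2,3] "here" : PP\S
        [3,6] PP\(PP\S)   <
          [3,5] NP   <
            [3,4] "cat" : NP\N
            [4,5] "from" : NP\(NP\N)
          [5,6] "idea" : (PP\(PP\S))\NP
  [6,7] "map" : NP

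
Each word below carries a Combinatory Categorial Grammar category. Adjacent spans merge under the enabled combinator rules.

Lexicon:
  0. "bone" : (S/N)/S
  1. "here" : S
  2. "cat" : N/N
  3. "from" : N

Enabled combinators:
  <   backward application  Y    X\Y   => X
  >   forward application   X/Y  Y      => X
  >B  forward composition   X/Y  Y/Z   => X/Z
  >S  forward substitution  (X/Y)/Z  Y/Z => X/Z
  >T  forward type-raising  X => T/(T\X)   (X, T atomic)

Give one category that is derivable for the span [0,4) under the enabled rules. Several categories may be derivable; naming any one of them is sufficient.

[0,4] S   >
  [0,3] S/N   >B
    [0,2] S/N   >
      [0,1] "bone" : (S/N)/S
      [1,2] "here" : S
    [2,3] "cat" : N/N
  [3,4] "from" : N

S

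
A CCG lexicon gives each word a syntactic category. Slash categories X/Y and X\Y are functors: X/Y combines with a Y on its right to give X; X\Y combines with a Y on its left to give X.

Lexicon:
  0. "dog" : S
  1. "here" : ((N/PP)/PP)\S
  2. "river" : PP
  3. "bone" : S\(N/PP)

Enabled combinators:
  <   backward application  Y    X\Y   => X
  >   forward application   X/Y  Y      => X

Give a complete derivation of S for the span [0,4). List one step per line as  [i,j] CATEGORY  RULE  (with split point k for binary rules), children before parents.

[0,4] S   <
  [0,3] N/PP   >
    [0,2] (N/PP)/PP   <
      [0,1] "dog" : S
      [1,2] "here" : ((N/PP)/PP)\S
    [2,3] "river" : PP
  [3,4] "bone" : S\(N/PP)

[0,1] S  lex  "dog"
[1,2] ((N/PP)/PP)\S  lex  "here"
[0,2] (N/PP)/PP  <  k=1
[2,3] PP  lex  "river"
[0,3] N/PP  >  k=2
[3,4] S\(N/PP)  lex  "bone"
[0,4] S  <  k=3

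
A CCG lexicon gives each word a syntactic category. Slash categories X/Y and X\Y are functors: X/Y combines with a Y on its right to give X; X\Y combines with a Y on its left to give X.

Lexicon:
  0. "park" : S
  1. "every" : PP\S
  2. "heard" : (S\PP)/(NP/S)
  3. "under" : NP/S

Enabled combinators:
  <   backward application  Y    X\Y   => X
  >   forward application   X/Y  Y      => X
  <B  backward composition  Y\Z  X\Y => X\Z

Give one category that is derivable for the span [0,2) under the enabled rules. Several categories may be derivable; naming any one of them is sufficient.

PP

[0,4] S   <
  [0,2] PP   <
    [0,1] "park" : S
    [1,2] "every" : PP\S
  [2,4] S\PP   >
    [2,3] "heard" : (S\PP)/(NP/S)
    [3,4] "under" : NP/S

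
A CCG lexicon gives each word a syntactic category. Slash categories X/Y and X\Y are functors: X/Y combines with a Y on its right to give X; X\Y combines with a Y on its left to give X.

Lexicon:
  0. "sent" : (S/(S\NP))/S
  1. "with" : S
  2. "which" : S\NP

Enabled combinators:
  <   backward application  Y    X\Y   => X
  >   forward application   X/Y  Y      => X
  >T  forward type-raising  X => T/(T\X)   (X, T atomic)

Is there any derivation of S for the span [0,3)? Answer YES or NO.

[0,3] S   >
  [0,2] S/(S\NP)   >
    [0,1] "sent" : (S/(S\NP))/S
    [1,2] "with" : S
  [2,3] "which" : S\NP

YES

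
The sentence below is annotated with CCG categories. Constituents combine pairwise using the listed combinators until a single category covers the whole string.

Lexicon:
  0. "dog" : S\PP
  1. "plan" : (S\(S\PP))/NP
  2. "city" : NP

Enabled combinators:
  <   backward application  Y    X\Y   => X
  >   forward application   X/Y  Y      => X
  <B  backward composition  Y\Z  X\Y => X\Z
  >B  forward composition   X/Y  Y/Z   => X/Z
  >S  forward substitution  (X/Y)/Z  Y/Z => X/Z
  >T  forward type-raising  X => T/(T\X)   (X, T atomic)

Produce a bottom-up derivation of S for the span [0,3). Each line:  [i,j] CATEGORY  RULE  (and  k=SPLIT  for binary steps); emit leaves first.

[0,1] S\PP  lex  "dog"
[1,2] (S\(S\PP))/NP  lex  "plan"
[2,3] NP  lex  "city"
[1,3] S\(S\PP)  >  k=2
[0,3] S  <  k=1

[0,3] S   <
  [0,1] "dog" : S\PP
  [1,3] S\(S\PP)   >
    [1,2] "plan" : (S\(S\PP))/NP
    [2,3] "city" : NP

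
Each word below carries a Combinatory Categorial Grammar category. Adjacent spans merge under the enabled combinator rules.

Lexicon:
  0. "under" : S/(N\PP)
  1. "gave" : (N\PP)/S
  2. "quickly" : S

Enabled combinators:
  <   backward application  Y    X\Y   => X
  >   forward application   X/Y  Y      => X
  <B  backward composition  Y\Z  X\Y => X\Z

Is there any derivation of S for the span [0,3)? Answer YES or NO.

YES

[0,3] S   >
  [0,1] "under" : S/(N\PP)
  [1,3] N\PP   >
    [1,2] "gave" : (N\PP)/S
    [2,3] "quickly" : S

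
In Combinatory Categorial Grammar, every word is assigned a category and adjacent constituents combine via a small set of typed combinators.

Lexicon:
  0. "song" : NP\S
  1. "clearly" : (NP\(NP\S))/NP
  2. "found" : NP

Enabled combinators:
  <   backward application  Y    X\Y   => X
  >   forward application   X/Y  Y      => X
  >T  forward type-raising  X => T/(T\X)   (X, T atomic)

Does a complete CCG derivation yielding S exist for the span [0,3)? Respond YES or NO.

NO

NP\S (NP\(NP\S))/NP NP
CKY chart[0,3] = {N/(N\NP), NP, NP/(NP\NP), PP/(PP\NP), S/(S\NP)}; S ∉ chart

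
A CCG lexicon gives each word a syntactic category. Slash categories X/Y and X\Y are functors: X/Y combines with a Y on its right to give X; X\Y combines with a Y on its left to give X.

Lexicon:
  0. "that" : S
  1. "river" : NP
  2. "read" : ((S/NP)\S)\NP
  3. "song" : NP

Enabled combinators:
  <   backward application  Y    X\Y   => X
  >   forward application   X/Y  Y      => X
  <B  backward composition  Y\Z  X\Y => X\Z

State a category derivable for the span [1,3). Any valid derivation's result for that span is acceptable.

(S/NP)\S

[0,4] S   >
  [0,3] S/NP   <
    [0,1] "that" : S
    [1,3] (S/NP)\S   <
      [1,2] "river" : NP
      [2,3] "read" : ((S/NP)\S)\NP
  [3,4] "song" : NP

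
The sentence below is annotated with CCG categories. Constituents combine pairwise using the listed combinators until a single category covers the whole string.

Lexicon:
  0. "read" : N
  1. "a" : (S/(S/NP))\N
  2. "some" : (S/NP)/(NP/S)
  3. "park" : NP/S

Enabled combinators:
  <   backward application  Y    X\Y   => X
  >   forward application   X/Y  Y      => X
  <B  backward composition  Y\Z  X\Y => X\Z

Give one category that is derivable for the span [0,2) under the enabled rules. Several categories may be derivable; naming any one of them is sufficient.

[0,4] S   >
  [0,2] S/(S/NP)   <
    [0,1] "read" : N
    [1,2] "a" : (S/(S/NP))\N
  [2,4] S/NP   >
    [2,3] "some" : (S/NP)/(NP/S)
    [3,4] "park" : NP/S

S/(S/NP)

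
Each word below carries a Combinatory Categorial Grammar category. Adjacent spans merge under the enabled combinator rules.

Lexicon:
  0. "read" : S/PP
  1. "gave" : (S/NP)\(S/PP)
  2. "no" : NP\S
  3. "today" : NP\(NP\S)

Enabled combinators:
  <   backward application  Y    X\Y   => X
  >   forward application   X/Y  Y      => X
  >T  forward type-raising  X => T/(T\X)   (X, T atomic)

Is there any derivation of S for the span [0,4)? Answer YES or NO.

[0,4] S   >
  [0,2] S/NP   <
    [0,1] "read" : S/PP
    [1,2] "gave" : (S/NP)\(S/PP)
  [2,4] NP   <
    [2,3] "no" : NP\S
    [3,4] "today" : NP\(NP\S)

YES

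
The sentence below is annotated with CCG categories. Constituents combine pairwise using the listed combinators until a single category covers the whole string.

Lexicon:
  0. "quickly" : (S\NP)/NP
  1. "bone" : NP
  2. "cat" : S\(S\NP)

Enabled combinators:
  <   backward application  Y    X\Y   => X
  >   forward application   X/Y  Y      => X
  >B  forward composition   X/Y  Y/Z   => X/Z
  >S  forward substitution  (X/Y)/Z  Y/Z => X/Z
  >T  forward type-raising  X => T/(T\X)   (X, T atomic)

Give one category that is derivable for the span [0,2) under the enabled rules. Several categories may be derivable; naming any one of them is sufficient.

S\NP

[0,3] S   <
  [0,2] S\NP   >
    [0,1] "quickly" : (S\NP)/NP
    [1,2] "bone" : NP
  [2,3] "cat" : S\(S\NP)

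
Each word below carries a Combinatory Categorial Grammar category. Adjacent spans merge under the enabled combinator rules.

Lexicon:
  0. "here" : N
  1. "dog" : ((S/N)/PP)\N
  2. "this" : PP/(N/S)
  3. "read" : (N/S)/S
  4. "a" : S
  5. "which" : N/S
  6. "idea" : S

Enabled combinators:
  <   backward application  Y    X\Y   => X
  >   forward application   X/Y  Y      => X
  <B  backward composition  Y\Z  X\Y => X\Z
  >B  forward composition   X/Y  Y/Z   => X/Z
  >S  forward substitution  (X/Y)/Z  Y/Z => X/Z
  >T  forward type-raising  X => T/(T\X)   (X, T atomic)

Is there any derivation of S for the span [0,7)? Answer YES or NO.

[0,7] S   >
  [0,5] S/N   >
    [0,2] (S/N)/PP   <
      [0,1] "here" : N
      [1,2] "dog" : ((S/N)/PP)\N
    [2,5] PP   >
      [2,4] PP/S   >B
        [2,3] "this" : PP/(N/S)
        [3,4] "read" : (N/S)/S
      [4,5] "a" : S
  [5,7] N   >
    [5,6] "which" : N/S
    [6,7] "idea" : S

YES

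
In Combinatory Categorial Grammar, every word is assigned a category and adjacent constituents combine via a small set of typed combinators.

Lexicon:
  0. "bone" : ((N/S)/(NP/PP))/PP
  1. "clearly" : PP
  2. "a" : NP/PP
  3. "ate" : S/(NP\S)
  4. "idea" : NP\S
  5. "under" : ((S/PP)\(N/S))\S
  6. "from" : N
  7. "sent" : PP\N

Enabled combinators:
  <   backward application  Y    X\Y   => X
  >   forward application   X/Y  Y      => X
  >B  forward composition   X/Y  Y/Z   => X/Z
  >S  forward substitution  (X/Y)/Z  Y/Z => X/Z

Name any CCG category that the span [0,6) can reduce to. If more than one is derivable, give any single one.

S/PP

[0,8] S   >
  [0,6] S/PP   <
    [0,3] N/S   >
      [0,2] (N/S)/(NP/PP)   >
        [0,1] "bone" : ((N/S)/(NP/PP))/PP
        [1,2] "clearly" : PP
      [2,3] "a" : NP/PP
    [3,6] (S/PP)\(N/S)   <
      [3,5] S   >
        [3,4] "ate" : S/(NP\S)
        [4,5] "idea" : NP\S
      [5,6] "under" : ((S/PP)\(N/S))\S
  [6,8] PP   <
    [6,7] "from" : N
    [7,8] "sent" : PP\N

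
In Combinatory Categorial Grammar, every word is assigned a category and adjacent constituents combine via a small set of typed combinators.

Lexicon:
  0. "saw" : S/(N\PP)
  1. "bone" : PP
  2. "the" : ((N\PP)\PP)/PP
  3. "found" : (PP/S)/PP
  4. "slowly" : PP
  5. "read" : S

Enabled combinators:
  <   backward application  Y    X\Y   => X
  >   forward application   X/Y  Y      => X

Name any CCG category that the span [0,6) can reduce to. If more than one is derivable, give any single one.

S

[0,6] S   >
  [0,1] "saw" : S/(N\PP)
  [1,6] N\PP   <
    [1,2] "bone" : PP
    [2,6] (N\PP)\PP   >
      [2,3] "the" : ((N\PP)\PP)/PP
      [3,6] PP   >
        [3,5] PP/S   >
          [3,4] "found" : (PP/S)/PP
          [4,5] "slowly" : PP
        [5,6] "read" : S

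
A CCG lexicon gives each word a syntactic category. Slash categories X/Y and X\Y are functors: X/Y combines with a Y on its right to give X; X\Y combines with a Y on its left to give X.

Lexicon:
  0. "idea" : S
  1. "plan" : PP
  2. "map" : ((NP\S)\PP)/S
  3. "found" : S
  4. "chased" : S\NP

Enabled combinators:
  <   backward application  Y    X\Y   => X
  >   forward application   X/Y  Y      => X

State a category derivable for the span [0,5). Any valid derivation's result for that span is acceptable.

[0,5] S   <
  [0,4] NP   <
    [0,1] "idea" : S
    [1,4] NP\S   <
      [1,2] "plan" : PP
      [2,4] (NP\S)\PP   >
        [2,3] "map" : ((NP\S)\PP)/S
        [3,4] "found" : S
  [4,5] "chased" : S\NP

S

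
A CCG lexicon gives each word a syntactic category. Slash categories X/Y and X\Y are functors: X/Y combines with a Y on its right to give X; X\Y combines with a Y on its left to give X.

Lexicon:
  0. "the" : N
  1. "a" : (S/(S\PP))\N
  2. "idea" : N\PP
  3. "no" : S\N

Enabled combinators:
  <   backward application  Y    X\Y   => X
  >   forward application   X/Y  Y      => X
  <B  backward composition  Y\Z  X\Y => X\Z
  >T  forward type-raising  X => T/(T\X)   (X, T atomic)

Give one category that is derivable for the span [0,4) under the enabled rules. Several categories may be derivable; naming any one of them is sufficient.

[0,4] S   >
  [0,2] S/(S\PP)   <
    [0,1] "the" : N
    [1,2] "a" : (S/(S\PP))\N
  [2,4] S\PP   <B
    [2,3] "idea" : N\PP
    [3,4] "no" : S\N

S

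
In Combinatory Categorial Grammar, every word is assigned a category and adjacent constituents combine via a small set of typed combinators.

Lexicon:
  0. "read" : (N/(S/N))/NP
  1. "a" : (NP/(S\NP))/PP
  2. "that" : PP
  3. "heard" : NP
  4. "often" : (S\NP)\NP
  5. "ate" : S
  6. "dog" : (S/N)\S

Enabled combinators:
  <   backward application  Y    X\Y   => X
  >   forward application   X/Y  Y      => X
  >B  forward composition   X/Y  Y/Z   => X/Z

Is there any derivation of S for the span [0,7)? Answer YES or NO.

(N/(S/N))/NP (NP/(S\NP))/PP PP NP (S\NP)\NP S (S/N)\S
CKY chart[0,7] = {N}; S ∉ chart

NO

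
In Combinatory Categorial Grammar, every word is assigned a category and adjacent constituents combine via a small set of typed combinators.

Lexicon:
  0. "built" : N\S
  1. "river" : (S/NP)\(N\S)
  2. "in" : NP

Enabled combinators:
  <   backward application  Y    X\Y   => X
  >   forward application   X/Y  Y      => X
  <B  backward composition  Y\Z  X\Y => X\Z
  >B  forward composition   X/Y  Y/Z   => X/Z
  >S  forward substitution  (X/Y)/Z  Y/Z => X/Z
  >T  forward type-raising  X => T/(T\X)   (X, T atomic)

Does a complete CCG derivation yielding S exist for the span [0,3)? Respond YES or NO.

YES

[0,3] S   >
  [0,2] S/NP   <
    [0,1] "built" : N\S
    [1,2] "river" : (S/NP)\(N\S)
  [2,3] "in" : NP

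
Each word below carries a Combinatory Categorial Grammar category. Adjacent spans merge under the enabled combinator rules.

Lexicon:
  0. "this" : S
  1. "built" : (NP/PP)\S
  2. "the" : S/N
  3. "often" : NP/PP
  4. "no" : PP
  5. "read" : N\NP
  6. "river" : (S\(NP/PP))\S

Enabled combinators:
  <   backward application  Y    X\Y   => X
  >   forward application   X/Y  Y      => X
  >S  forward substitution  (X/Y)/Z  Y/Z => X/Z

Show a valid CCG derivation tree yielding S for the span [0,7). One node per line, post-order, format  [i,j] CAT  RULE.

[0,1] S  lex  "this"
[1,2] (NP/PP)\S  lex  "built"
[0,2] NP/PP  <  k=1
[2,3] S/N  lex  "the"
[3,4] NP/PP  lex  "often"
[4,5] PP  lex  "no"
[3,5] NP  >  k=4
[5,6] N\NP  lex  "read"
[3,6] N  <  k=5
[2,6] S  >  k=3
[6,7] (S\(NP/PP))\S  lex  "river"
[2,7] S\(NP/PP)  <  k=6
[0,7] S  <  k=2

[0,7] S   <
  [0,2] NP/PP   <
    [0,1] "this" : S
    [1,2] "built" : (NP/PP)\S
  [2,7] S\(NP/PP)   <
    [2,6] S   >
      [2,3] "the" : S/N
      [3,6] N   <
        [3,5] NP   >
          [3,4] "often" : NP/PP
          [4,5] "no" : PP
        [5,6] "read" : N\NP
    [6,7] "river" : (S\(NP/PP))\S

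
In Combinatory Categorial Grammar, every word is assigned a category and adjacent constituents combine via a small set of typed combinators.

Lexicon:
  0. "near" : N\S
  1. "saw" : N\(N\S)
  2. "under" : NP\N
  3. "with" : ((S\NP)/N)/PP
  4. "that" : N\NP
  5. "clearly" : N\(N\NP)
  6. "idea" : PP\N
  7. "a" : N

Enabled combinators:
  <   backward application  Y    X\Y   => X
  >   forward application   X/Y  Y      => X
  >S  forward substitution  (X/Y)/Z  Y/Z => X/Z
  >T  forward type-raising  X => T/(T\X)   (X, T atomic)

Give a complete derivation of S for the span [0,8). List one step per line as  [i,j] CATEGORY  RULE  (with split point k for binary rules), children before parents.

[0,1] N\S  lex  "near"
[1,2] N\(N\S)  lex  "saw"
[0,2] N  <  k=1
[2,3] NP\N  lex  "under"
[0,3] NP  <  k=2
[3,4] ((S\NP)/N)/PP  lex  "with"
[4,5] N\NP  lex  "that"
[5,6] N\(N\NP)  lex  "clearly"
[4,6] N  <  k=5
[6,7] PP\N  lex  "idea"
[4,7] PP  <  k=6
[3,7] (S\NP)/N  >  k=4
[7,8] N  lex  "a"
[3,8] S\NP  >  k=7
[0,8] S  <  k=3

[0,8] S   <
  [0,3] NP   <
    [0,2] N   <
      [0,1] "near" : N\S
      [1,2] "saw" : N\(N\S)
    [2,3] "under" : NP\N
  [3,8] S\NP   >
    [3,7] (S\NP)/N   >
      [3,4] "with" : ((S\NP)/N)/PP
      [4,7] PP   <
        [4,6] N   <
          [4,5] "that" : N\NP
          [5,6] "clearly" : N\(N\NP)
        [6,7] "idea" : PP\N
    [7,8] "a" : N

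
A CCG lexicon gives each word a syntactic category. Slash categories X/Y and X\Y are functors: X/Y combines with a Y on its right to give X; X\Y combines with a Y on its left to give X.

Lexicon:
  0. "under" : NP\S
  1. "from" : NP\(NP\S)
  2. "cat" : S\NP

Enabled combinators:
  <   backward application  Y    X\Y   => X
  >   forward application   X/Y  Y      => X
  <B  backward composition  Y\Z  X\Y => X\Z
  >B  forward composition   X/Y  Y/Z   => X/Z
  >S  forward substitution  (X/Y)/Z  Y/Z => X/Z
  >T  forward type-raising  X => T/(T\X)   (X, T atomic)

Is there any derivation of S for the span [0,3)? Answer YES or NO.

[0,3] S   <
  [0,2] NP   <
    [0,1] "under" : NP\S
    [1,2] "from" : NP\(NP\S)
  [2,3] "cat" : S\NP

YES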